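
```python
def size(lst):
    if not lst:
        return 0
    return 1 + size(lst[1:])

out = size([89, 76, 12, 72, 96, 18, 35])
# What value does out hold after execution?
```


size([89, 76, 12, 72, 96, 18, 35])
= 1 + size([76, 12, 72, 96, 18, 35])
= 1 + 1 + size([12, 72, 96, 18, 35])
= 1 + 1 + 1 + size([72, 96, 18, 35])
= 1 + 1 + 1 + 1 + size([96, 18, 35])
= 1 + 1 + 1 + 1 + 1 + size([18, 35])
= 1 + 1 + 1 + 1 + 1 + 1 + size([35])
= 1 + 1 + 1 + 1 + 1 + 1 + 1 + size([])
= 1 + 1 + 1 + 1 + 1 + 1 + 1 + 0
= 7


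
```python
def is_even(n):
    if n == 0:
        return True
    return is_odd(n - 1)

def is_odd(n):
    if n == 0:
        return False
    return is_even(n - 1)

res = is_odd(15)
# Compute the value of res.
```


is_odd(15)
= is_even(14)
= is_odd(13)
= is_even(12)
= is_odd(11)
= is_even(10)
= is_odd(9)
= is_even(8)
= is_odd(7)
= is_even(6)
= is_odd(5)
= is_even(4)
= is_odd(3)
= is_even(2)
= is_odd(1)
= is_even(0)
n == 0: return True
= True


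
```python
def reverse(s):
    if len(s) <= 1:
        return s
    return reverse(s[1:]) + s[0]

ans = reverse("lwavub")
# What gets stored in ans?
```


reverse("lwavub")
= reverse("wavub") + "l"
= reverse("avub") + "w" + "l"
= reverse("vub") + "a" + "w" + "l"
= reverse("ub") + "v" + "a" + "w" + "l"
= reverse("b") + "u" + "v" + "a" + "w" + "l"
= "b" + "u" + "v" + "a" + "w" + "l"
= "buvawl"


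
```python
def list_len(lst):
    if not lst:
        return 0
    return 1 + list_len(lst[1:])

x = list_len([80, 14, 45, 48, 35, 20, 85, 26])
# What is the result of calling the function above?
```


list_len([80, 14, 45, 48, 35, 20, 85, 26])
= 1 + list_len([14, 45, 48, 35, 20, 85, 26])
= 1 + 1 + list_len([45, 48, 35, 20, 85, 26])
= 1 + 1 + 1 + list_len([48, 35, 20, 85, 26])
= 1 + 1 + 1 + 1 + list_len([35, 20, 85, 26])
= 1 + 1 + 1 + 1 + 1 + list_len([20, 85, 26])
= 1 + 1 + 1 + 1 + 1 + 1 + list_len([85, 26])
= 1 + 1 + 1 + 1 + 1 + 1 + 1 + list_len([26])
= 1 + 1 + 1 + 1 + 1 + 1 + 1 + 1 + list_len([])
= 1 + 1 + 1 + 1 + 1 + 1 + 1 + 1 + 0
= 8


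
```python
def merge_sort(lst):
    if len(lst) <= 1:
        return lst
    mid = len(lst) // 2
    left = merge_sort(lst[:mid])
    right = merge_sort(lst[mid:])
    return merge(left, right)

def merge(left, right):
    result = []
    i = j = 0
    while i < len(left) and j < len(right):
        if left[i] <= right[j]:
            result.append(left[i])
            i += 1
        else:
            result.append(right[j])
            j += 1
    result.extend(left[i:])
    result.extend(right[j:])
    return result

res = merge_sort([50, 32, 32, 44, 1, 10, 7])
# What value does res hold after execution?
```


merge_sort([50, 32, 32, 44, 1, 10, 7])
Split into [50, 32, 32] and [44, 1, 10, 7]
Left sorted: [32, 32, 50]
Right sorted: [1, 7, 10, 44]
Merge [32, 32, 50] and [1, 7, 10, 44]
= [1, 7, 10, 32, 32, 44, 50]


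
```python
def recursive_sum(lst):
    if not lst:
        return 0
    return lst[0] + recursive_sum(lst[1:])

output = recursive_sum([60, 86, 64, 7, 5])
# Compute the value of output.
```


recursive_sum([60, 86, 64, 7, 5])
= 60 + recursive_sum([86, 64, 7, 5])
= 60 + 86 + recursive_sum([64, 7, 5])
= 60 + 86 + 64 + recursive_sum([7, 5])
= 60 + 86 + 64 + 7 + recursive_sum([5])
= 60 + 86 + 64 + 7 + 5 + recursive_sum([])
= 60 + 86 + 64 + 7 + 5 + 0
= 222


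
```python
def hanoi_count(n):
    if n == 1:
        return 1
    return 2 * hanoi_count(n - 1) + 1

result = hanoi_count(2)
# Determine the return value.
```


hanoi_count(2)
= 2 * hanoi_count(1) + 1
Now compute bottom-up:
hanoi_count(1) = 1
hanoi_count(2) = 2 * 1 + 1 = 3
= 3


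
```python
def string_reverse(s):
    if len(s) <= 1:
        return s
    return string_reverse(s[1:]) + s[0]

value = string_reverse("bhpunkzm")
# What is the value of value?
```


string_reverse("bhpunkzm")
= string_reverse("hpunkzm") + "b"
= string_reverse("punkzm") + "h" + "b"
= string_reverse("unkzm") + "p" + "h" + "b"
= string_reverse("nkzm") + "u" + "p" + "h" + "b"
= string_reverse("kzm") + "n" + "u" + "p" + "h" + "b"
= string_reverse("zm") + "k" + "n" + "u" + "p" + "h" + "b"
= string_reverse("m") + "z" + "k" + "n" + "u" + "p" + "h" + "b"
= "m" + "z" + "k" + "n" + "u" + "p" + "h" + "b"
= "mzknuphb"


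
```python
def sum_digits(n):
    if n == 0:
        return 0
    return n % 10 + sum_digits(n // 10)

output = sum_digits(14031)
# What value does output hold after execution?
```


sum_digits(14031)
= 1 + sum_digits(1403)
= 1 + 3 + sum_digits(140)
= 1 + 3 + 0 + sum_digits(14)
= 1 + 3 + 0 + 4 + sum_digits(1)
= 1 + 3 + 0 + 4 + 1 + sum_digits(0)
= 1 + 3 + 0 + 4 + 1 + 0
= 9


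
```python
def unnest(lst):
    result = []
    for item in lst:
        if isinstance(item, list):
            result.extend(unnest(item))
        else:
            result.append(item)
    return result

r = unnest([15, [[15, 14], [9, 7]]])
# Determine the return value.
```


unnest([15, [[15, 14], [9, 7]]])
Processing each element:
  15 is not a list -> append 15
  [[15, 14], [9, 7]] is a list -> unnest recursively -> [15, 14, 9, 7]
= [15, 15, 14, 9, 7]


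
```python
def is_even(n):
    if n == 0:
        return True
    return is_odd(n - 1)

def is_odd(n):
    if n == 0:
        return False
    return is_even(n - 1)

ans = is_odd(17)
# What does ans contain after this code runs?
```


is_odd(17)
= is_even(16)
= is_odd(15)
= is_even(14)
= is_odd(13)
= is_even(12)
= is_odd(11)
= is_even(10)
= is_odd(9)
= is_even(8)
= is_odd(7)
= is_even(6)
= is_odd(5)
= is_even(4)
= is_odd(3)
= is_even(2)
= is_odd(1)
= is_even(0)
n == 0: return True
= True


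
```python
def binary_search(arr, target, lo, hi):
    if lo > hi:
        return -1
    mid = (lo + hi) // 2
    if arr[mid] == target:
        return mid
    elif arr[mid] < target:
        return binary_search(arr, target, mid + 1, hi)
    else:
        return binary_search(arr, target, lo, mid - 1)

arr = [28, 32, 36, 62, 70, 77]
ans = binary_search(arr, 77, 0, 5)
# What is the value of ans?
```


binary_search(arr, 77, 0, 5)
lo=0, hi=5, mid=2, arr[mid]=36
36 < 77, search right half
lo=3, hi=5, mid=4, arr[mid]=70
70 < 77, search right half
lo=5, hi=5, mid=5, arr[mid]=77
arr[5] == 77, found at index 5
= 5


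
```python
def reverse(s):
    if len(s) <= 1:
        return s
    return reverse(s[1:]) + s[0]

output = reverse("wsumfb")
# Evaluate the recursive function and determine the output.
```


reverse("wsumfb")
= reverse("sumfb") + "w"
= reverse("umfb") + "s" + "w"
= reverse("mfb") + "u" + "s" + "w"
= reverse("fb") + "m" + "u" + "s" + "w"
= reverse("b") + "f" + "m" + "u" + "s" + "w"
= "b" + "f" + "m" + "u" + "s" + "w"
= "bfmusw"


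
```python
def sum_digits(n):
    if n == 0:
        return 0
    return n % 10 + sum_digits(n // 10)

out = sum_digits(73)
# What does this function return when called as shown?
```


sum_digits(73)
= 3 + sum_digits(7)
= 3 + 7 + sum_digits(0)
= 3 + 7 + 0
= 10


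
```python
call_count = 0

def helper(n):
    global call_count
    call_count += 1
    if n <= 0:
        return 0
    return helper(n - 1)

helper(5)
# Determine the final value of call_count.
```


helper(5) calls helper(4) calls ... calls helper(0)
Total calls: 5 + 1 (for base case) = 6


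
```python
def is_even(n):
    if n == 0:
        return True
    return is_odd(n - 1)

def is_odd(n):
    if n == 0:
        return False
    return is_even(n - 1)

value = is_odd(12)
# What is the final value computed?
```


is_odd(12)
= is_even(11)
= is_odd(10)
= is_even(9)
= is_odd(8)
= is_even(7)
= is_odd(6)
= is_even(5)
= is_odd(4)
= is_even(3)
= is_odd(2)
= is_even(1)
= is_odd(0)
n == 0: return False
= False


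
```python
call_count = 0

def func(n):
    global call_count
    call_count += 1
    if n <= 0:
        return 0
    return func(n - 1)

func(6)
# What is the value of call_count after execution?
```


func(6) calls func(5) calls ... calls func(0)
Total calls: 6 + 1 (for base case) = 7


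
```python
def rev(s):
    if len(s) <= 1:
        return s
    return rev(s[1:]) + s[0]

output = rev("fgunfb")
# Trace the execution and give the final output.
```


rev("fgunfb")
= rev("gunfb") + "f"
= rev("unfb") + "g" + "f"
= rev("nfb") + "u" + "g" + "f"
= rev("fb") + "n" + "u" + "g" + "f"
= rev("b") + "f" + "n" + "u" + "g" + "f"
= "b" + "f" + "n" + "u" + "g" + "f"
= "bfnugf"


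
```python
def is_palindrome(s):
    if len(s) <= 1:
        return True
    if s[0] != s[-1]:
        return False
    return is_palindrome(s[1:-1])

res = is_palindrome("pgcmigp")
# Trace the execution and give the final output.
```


is_palindrome("pgcmigp")
"pgcmigp": s[0]='p' == s[-1]='p' -> is_palindrome("gcmig")
"gcmig": s[0]='g' == s[-1]='g' -> is_palindrome("cmi")
"cmi": s[0]='c' != s[-1]='i' -> False
= False


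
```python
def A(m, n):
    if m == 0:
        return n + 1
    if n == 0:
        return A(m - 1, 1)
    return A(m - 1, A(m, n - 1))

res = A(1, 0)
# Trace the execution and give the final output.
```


A(1, 0)
n == 0: return A(0, 1)
= A(0, 1) = 2
= 2


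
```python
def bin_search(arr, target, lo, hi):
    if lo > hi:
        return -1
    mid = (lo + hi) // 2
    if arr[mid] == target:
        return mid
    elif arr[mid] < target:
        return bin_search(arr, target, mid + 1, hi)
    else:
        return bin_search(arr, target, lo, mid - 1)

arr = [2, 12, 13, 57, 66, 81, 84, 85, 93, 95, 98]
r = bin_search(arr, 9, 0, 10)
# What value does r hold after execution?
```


bin_search(arr, 9, 0, 10)
lo=0, hi=10, mid=5, arr[mid]=81
81 > 9, search left half
lo=0, hi=4, mid=2, arr[mid]=13
13 > 9, search left half
lo=0, hi=1, mid=0, arr[mid]=2
2 < 9, search right half
lo=1, hi=1, mid=1, arr[mid]=12
12 > 9, search left half
lo > hi, target not found, return -1
= -1


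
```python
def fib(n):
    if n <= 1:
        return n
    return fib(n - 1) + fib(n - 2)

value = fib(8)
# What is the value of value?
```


fib(8)
= fib(7) + fib(6)
= (fib(6) + fib(5)) + fib(6)
Computing bottom-up: fib(0)=0, fib(1)=1, fib(2)=1, fib(3)=2, fib(4)=3, fib(5)=5, fib(6)=8, fib(7)=13, fib(8)=21
= 21


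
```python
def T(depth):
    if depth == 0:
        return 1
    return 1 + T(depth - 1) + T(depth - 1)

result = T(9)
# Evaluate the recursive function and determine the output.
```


T(9)
= 1 + T(8) + T(8)
= 1 + 2 * T(8)
T(k) = 2^(k+1) - 1
T(0) = 1
T(1) = 3
T(2) = 7
T(3) = 15
T(4) = 31
T(9) = 2^10 - 1 = 1023


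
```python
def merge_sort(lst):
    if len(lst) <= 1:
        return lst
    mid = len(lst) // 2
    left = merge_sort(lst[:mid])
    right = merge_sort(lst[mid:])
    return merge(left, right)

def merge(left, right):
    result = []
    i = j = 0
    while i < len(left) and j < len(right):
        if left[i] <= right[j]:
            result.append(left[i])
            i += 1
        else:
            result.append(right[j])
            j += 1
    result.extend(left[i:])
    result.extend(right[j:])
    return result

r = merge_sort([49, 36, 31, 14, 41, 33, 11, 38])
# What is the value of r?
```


merge_sort([49, 36, 31, 14, 41, 33, 11, 38])
Split into [49, 36, 31, 14] and [41, 33, 11, 38]
Left sorted: [14, 31, 36, 49]
Right sorted: [11, 33, 38, 41]
Merge [14, 31, 36, 49] and [11, 33, 38, 41]
= [11, 14, 31, 33, 36, 38, 41, 49]


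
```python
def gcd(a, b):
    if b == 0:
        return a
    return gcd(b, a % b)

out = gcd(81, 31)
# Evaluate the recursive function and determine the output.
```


gcd(81, 31)
= gcd(31, 81 % 31) = gcd(31, 19)
= gcd(19, 31 % 19) = gcd(19, 12)
= gcd(12, 19 % 12) = gcd(12, 7)
= gcd(7, 12 % 7) = gcd(7, 5)
= gcd(5, 7 % 5) = gcd(5, 2)
= gcd(2, 5 % 2) = gcd(2, 1)
= gcd(1, 2 % 1) = gcd(1, 0)
b == 0, return a = 1


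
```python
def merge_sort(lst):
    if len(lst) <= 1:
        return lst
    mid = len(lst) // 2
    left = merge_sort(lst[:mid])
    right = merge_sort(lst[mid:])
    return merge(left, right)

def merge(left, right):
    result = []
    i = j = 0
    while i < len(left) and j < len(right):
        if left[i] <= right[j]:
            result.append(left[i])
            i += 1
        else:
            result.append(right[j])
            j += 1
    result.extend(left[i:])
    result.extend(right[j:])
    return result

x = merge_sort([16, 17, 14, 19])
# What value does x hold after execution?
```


merge_sort([16, 17, 14, 19])
Split into [16, 17] and [14, 19]
Left sorted: [16, 17]
Right sorted: [14, 19]
Merge [16, 17] and [14, 19]
= [14, 16, 17, 19]


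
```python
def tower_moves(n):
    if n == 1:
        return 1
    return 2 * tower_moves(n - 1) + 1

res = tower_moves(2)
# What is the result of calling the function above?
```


tower_moves(2)
= 2 * tower_moves(1) + 1
Now compute bottom-up:
tower_moves(1) = 1
tower_moves(2) = 2 * 1 + 1 = 3
= 3


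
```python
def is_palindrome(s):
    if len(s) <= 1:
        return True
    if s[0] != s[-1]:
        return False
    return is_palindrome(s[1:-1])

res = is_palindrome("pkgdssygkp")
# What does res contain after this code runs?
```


is_palindrome("pkgdssygkp")
"pkgdssygkp": s[0]='p' == s[-1]='p' -> is_palindrome("kgdssygk")
"kgdssygk": s[0]='k' == s[-1]='k' -> is_palindrome("gdssyg")
"gdssyg": s[0]='g' == s[-1]='g' -> is_palindrome("dssy")
"dssy": s[0]='d' != s[-1]='y' -> False
= False


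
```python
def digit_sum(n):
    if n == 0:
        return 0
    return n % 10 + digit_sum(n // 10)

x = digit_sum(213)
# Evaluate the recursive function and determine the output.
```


digit_sum(213)
= 3 + digit_sum(21)
= 3 + 1 + digit_sum(2)
= 3 + 1 + 2 + digit_sum(0)
= 3 + 1 + 2 + 0
= 6


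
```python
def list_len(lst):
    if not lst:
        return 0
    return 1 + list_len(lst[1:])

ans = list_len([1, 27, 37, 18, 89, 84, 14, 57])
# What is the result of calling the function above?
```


list_len([1, 27, 37, 18, 89, 84, 14, 57])
= 1 + list_len([27, 37, 18, 89, 84, 14, 57])
= 1 + 1 + list_len([37, 18, 89, 84, 14, 57])
= 1 + 1 + 1 + list_len([18, 89, 84, 14, 57])
= 1 + 1 + 1 + 1 + list_len([89, 84, 14, 57])
= 1 + 1 + 1 + 1 + 1 + list_len([84, 14, 57])
= 1 + 1 + 1 + 1 + 1 + 1 + list_len([14, 57])
= 1 + 1 + 1 + 1 + 1 + 1 + 1 + list_len([57])
= 1 + 1 + 1 + 1 + 1 + 1 + 1 + 1 + list_len([])
= 1 + 1 + 1 + 1 + 1 + 1 + 1 + 1 + 0
= 8


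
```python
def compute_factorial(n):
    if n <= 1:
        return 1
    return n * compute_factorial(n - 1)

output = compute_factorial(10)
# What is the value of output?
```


compute_factorial(10)
= 10 * compute_factorial(9)
= 10 * 9 * compute_factorial(8)
= 10 * 9 * 8 * compute_factorial(7)
= 10 * 9 * 8 * 7 * compute_factorial(6)
= 10 * 9 * 8 * 7 * 6 * compute_factorial(5)
= 10 * 9 * 8 * 7 * 6 * 5 * compute_factorial(4)
= 10 * 9 * 8 * 7 * 6 * 5 * 4 * compute_factorial(3)
= 10 * 9 * 8 * 7 * 6 * 5 * 4 * 3 * compute_factorial(2)
= 10 * 9 * 8 * 7 * 6 * 5 * 4 * 3 * 2 * compute_factorial(1)
= 10 * 9 * 8 * 7 * 6 * 5 * 4 * 3 * 2 * 1
= 3628800


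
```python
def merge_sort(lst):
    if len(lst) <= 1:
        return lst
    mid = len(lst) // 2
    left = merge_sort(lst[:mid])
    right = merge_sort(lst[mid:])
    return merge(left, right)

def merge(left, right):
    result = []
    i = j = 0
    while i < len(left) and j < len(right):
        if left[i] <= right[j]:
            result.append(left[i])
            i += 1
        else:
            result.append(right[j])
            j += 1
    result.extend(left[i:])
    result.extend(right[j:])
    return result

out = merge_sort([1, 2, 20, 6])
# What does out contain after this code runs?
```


merge_sort([1, 2, 20, 6])
Split into [1, 2] and [20, 6]
Left sorted: [1, 2]
Right sorted: [6, 20]
Merge [1, 2] and [6, 20]
= [1, 2, 6, 20]


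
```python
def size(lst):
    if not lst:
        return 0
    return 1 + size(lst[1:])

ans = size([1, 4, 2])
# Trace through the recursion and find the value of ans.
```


size([1, 4, 2])
= 1 + size([4, 2])
= 1 + 1 + size([2])
= 1 + 1 + 1 + size([])
= 1 + 1 + 1 + 0
= 3


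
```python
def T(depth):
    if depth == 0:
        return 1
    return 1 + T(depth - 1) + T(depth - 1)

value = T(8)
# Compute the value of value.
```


T(8)
= 1 + T(7) + T(7)
= 1 + 2 * T(7)
T(k) = 2^(k+1) - 1
T(0) = 1
T(1) = 3
T(2) = 7
T(3) = 15
T(4) = 31
T(8) = 2^9 - 1 = 511


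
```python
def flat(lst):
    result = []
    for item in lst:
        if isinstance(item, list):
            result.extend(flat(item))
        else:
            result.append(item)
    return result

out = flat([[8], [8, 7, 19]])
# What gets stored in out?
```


flat([[8], [8, 7, 19]])
Processing each element:
  [8] is a list -> flat recursively -> [8]
  [8, 7, 19] is a list -> flat recursively -> [8, 7, 19]
= [8, 8, 7, 19]


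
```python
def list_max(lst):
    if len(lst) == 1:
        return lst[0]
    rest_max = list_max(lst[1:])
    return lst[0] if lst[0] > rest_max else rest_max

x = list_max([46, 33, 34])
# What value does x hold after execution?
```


list_max([46, 33, 34])
= compare 46 with list_max([33, 34])
= compare 33 with list_max([34])
Base: list_max([34]) = 34
compare 33 with 34: max = 34
compare 46 with 34: max = 46
= 46


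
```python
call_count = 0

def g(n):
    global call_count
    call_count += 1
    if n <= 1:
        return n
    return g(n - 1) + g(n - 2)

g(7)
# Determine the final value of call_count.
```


g(7) calls g(6) and g(5); each non-base call branches into two more.
Let C(k) = total number of calls made by g(k), including the call to g(k) itself.
Base cases: C(0) = 1, C(1) = 1
Recurrence: C(k) = 1 + C(k-1) + C(k-2)
  C(2) = 1 + C(1) + C(0) = 1 + 1 + 1 = 3
  C(3) = 1 + C(2) + C(1) = 1 + 3 + 1 = 5
  C(4) = 1 + C(3) + C(2) = 1 + 5 + 3 = 9
  C(5) = 1 + C(4) + C(3) = 1 + 9 + 5 = 15
  C(6) = 1 + C(5) + C(4) = 1 + 15 + 9 = 25
  C(7) = 1 + C(6) + C(5) = 1 + 25 + 15 = 41
Total calls = C(7) = 41


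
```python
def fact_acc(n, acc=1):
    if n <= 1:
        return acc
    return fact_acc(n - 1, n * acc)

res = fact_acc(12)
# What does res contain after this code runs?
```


fact_acc(12, 1)
= fact_acc(11, 12 * 1) = fact_acc(11, 12)
= fact_acc(10, 11 * 12) = fact_acc(10, 132)
= fact_acc(9, 10 * 132) = fact_acc(9, 1320)
= fact_acc(8, 9 * 1320) = fact_acc(8, 11880)
= fact_acc(7, 8 * 11880) = fact_acc(7, 95040)
= fact_acc(6, 7 * 95040) = fact_acc(6, 665280)
= fact_acc(5, 6 * 665280) = fact_acc(5, 3991680)
= fact_acc(4, 5 * 3991680) = fact_acc(4, 19958400)
= fact_acc(3, 4 * 19958400) = fact_acc(3, 79833600)
= fact_acc(2, 3 * 79833600) = fact_acc(2, 239500800)
= fact_acc(1, 2 * 239500800) = fact_acc(1, 479001600)
n <= 1, return acc = 479001600


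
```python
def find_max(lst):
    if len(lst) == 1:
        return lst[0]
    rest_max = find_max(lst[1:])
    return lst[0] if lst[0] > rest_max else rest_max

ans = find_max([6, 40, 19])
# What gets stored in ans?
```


find_max([6, 40, 19])
= compare 6 with find_max([40, 19])
= compare 40 with find_max([19])
Base: find_max([19]) = 19
compare 40 with 19: max = 40
compare 6 with 40: max = 40
= 40


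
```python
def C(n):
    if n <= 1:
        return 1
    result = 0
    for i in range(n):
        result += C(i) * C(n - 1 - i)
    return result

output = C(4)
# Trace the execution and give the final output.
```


C(4)
= sum of C(i) * C(4-1-i) for i in 0..3
First compute sub-values bottom-up:
  C(0) = 1, C(1) = 1
  C(2) = 1*1 + 1*1 = 2
  C(3) = 1*2 + 1*1 + 2*1 = 5
Now C(4):
  C(0)*C(3) = 1*5 = 5
  C(1)*C(2) = 1*2 = 2
  C(2)*C(1) = 2*1 = 2
  C(3)*C(0) = 5*1 = 5
= 5 + 2 + 2 + 5
= 14


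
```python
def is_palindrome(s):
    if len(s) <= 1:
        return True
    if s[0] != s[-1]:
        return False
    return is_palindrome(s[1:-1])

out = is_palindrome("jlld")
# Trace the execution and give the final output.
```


is_palindrome("jlld")
"jlld": s[0]='j' != s[-1]='d' -> False
= False


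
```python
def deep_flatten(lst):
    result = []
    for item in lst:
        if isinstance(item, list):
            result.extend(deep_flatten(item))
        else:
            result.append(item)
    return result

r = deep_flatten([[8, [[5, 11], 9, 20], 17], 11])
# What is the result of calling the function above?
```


deep_flatten([[8, [[5, 11], 9, 20], 17], 11])
Processing each element:
  [8, [[5, 11], 9, 20], 17] is a list -> deep_flatten recursively -> [8, 5, 11, 9, 20, 17]
  11 is not a list -> append 11
= [8, 5, 11, 9, 20, 17, 11]


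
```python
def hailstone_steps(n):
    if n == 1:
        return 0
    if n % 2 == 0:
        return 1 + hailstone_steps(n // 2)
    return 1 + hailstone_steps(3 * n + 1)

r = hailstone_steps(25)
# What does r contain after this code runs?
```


hailstone_steps(25)
25 is odd -> 3*25+1 = 76 -> hailstone_steps(76)
76 is even -> hailstone_steps(38)
38 is even -> hailstone_steps(19)
19 is odd -> 3*19+1 = 58 -> hailstone_steps(58)
58 is even -> hailstone_steps(29)
29 is odd -> 3*29+1 = 88 -> hailstone_steps(88)
88 is even -> hailstone_steps(44)
44 is even -> hailstone_steps(22)
22 is even -> hailstone_steps(11)
11 is odd -> 3*11+1 = 34 -> hailstone_steps(34)
34 is even -> hailstone_steps(17)
17 is odd -> 3*17+1 = 52 -> hailstone_steps(52)
52 is even -> hailstone_steps(26)
26 is even -> hailstone_steps(13)
13 is odd -> 3*13+1 = 40 -> hailstone_steps(40)
40 is even -> hailstone_steps(20)
20 is even -> hailstone_steps(10)
10 is even -> hailstone_steps(5)
5 is odd -> 3*5+1 = 16 -> hailstone_steps(16)
16 is even -> hailstone_steps(8)
8 is even -> hailstone_steps(4)
4 is even -> hailstone_steps(2)
2 is even -> hailstone_steps(1)
Reached 1 after 23 steps
= 23


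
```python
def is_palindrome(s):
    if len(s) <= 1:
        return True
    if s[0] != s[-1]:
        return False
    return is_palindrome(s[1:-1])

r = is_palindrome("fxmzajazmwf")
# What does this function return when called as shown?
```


is_palindrome("fxmzajazmwf")
"fxmzajazmwf": s[0]='f' == s[-1]='f' -> is_palindrome("xmzajazmw")
"xmzajazmw": s[0]='x' != s[-1]='w' -> False
= False


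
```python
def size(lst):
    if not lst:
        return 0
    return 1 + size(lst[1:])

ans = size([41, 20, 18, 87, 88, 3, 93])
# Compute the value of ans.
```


size([41, 20, 18, 87, 88, 3, 93])
= 1 + size([20, 18, 87, 88, 3, 93])
= 1 + 1 + size([18, 87, 88, 3, 93])
= 1 + 1 + 1 + size([87, 88, 3, 93])
= 1 + 1 + 1 + 1 + size([88, 3, 93])
= 1 + 1 + 1 + 1 + 1 + size([3, 93])
= 1 + 1 + 1 + 1 + 1 + 1 + size([93])
= 1 + 1 + 1 + 1 + 1 + 1 + 1 + size([])
= 1 + 1 + 1 + 1 + 1 + 1 + 1 + 0
= 7


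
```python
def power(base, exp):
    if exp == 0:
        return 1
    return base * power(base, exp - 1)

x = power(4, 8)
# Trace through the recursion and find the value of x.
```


power(4, 8)
= 4 * power(4, 7)
= 4 * 4 * power(4, 6)
= 4 * 4 * 4 * power(4, 5)
= 4 * 4 * 4 * 4 * power(4, 4)
= 4 * 4 * 4 * 4 * 4 * power(4, 3)
= 4 * 4 * 4 * 4 * 4 * 4 * power(4, 2)
= 4 * 4 * 4 * 4 * 4 * 4 * 4 * power(4, 1)
= 4 * 4 * 4 * 4 * 4 * 4 * 4 * 4 * power(4, 0)
= 4 * 4 * 4 * 4 * 4 * 4 * 4 * 4 * 1
= 65536


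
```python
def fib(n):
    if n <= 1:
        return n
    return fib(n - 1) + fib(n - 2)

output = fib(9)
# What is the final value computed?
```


fib(9)
= fib(8) + fib(7)
= (fib(7) + fib(6)) + fib(7)
Computing bottom-up: fib(0)=0, fib(1)=1, fib(2)=1, fib(3)=2, fib(4)=3, fib(5)=5, fib(6)=8, fib(7)=13, fib(8)=21, fib(9)=34
= 34


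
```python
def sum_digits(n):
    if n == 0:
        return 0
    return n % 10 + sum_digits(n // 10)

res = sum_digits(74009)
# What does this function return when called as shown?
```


sum_digits(74009)
= 9 + sum_digits(7400)
= 9 + 0 + sum_digits(740)
= 9 + 0 + 0 + sum_digits(74)
= 9 + 0 + 0 + 4 + sum_digits(7)
= 9 + 0 + 0 + 4 + 7 + sum_digits(0)
= 9 + 0 + 0 + 4 + 7 + 0
= 20


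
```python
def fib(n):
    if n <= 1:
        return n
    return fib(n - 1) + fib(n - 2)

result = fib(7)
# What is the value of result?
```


fib(7)
= fib(6) + fib(5)
= (fib(5) + fib(4)) + fib(5)
Computing bottom-up: fib(0)=0, fib(1)=1, fib(2)=1, fib(3)=2, fib(4)=3, fib(5)=5, fib(6)=8, fib(7)=13
= 13


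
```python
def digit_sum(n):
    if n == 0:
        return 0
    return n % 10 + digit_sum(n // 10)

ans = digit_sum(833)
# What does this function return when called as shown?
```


digit_sum(833)
= 3 + digit_sum(83)
= 3 + 3 + digit_sum(8)
= 3 + 3 + 8 + digit_sum(0)
= 3 + 3 + 8 + 0
= 14


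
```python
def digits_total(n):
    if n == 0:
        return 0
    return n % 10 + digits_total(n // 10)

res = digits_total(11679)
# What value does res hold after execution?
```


digits_total(11679)
= 9 + digits_total(1167)
= 9 + 7 + digits_total(116)
= 9 + 7 + 6 + digits_total(11)
= 9 + 7 + 6 + 1 + digits_total(1)
= 9 + 7 + 6 + 1 + 1 + digits_total(0)
= 9 + 7 + 6 + 1 + 1 + 0
= 24


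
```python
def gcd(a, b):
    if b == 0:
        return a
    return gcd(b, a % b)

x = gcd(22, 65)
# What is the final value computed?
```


gcd(22, 65)
= gcd(65, 22 % 65) = gcd(65, 22)
= gcd(22, 65 % 22) = gcd(22, 21)
= gcd(21, 22 % 21) = gcd(21, 1)
= gcd(1, 21 % 1) = gcd(1, 0)
b == 0, return a = 1


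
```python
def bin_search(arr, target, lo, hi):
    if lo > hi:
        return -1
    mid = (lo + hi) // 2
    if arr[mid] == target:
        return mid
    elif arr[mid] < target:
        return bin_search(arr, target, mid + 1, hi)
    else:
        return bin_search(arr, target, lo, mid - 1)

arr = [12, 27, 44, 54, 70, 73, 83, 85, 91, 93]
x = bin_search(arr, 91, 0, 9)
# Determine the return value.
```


bin_search(arr, 91, 0, 9)
lo=0, hi=9, mid=4, arr[mid]=70
70 < 91, search right half
lo=5, hi=9, mid=7, arr[mid]=85
85 < 91, search right half
lo=8, hi=9, mid=8, arr[mid]=91
arr[8] == 91, found at index 8
= 8


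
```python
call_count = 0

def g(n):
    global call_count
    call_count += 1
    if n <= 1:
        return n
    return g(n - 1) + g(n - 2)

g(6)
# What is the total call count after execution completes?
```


g(6) calls g(5) and g(4); each non-base call branches into two more.
Let C(k) = total number of calls made by g(k), including the call to g(k) itself.
Base cases: C(0) = 1, C(1) = 1
Recurrence: C(k) = 1 + C(k-1) + C(k-2)
  C(2) = 1 + C(1) + C(0) = 1 + 1 + 1 = 3
  C(3) = 1 + C(2) + C(1) = 1 + 3 + 1 = 5
  C(4) = 1 + C(3) + C(2) = 1 + 5 + 3 = 9
  C(5) = 1 + C(4) + C(3) = 1 + 9 + 5 = 15
  C(6) = 1 + C(5) + C(4) = 1 + 15 + 9 = 25
Total calls = C(6) = 25


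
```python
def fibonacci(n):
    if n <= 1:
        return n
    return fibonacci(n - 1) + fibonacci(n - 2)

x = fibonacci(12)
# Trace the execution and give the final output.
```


fibonacci(12)
= fibonacci(11) + fibonacci(10)
= (fibonacci(10) + fibonacci(9)) + fibonacci(10)
Computing bottom-up: fibonacci(0)=0, fibonacci(1)=1, fibonacci(2)=1, fibonacci(3)=2, fibonacci(4)=3, fibonacci(5)=5, fibonacci(6)=8, fibonacci(7)=13, fibonacci(8)=21, fibonacci(9)=34, fibonacci(10)=55, fibonacci(11)=89, fibonacci(12)=144
= 144


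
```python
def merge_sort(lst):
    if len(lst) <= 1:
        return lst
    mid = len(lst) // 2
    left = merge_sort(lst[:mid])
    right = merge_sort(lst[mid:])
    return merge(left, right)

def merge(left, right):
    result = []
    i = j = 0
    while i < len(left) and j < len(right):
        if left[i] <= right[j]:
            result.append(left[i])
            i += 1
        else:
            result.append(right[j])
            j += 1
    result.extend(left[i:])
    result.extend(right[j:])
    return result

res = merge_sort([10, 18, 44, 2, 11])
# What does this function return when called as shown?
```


merge_sort([10, 18, 44, 2, 11])
Split into [10, 18] and [44, 2, 11]
Left sorted: [10, 18]
Right sorted: [2, 11, 44]
Merge [10, 18] and [2, 11, 44]
= [2, 10, 11, 18, 44]


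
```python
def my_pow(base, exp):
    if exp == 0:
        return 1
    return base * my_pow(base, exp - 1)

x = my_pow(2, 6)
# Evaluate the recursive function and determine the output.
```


my_pow(2, 6)
= 2 * my_pow(2, 5)
= 2 * 2 * my_pow(2, 4)
= 2 * 2 * 2 * my_pow(2, 3)
= 2 * 2 * 2 * 2 * my_pow(2, 2)
= 2 * 2 * 2 * 2 * 2 * my_pow(2, 1)
= 2 * 2 * 2 * 2 * 2 * 2 * my_pow(2, 0)
= 2 * 2 * 2 * 2 * 2 * 2 * 1
= 64


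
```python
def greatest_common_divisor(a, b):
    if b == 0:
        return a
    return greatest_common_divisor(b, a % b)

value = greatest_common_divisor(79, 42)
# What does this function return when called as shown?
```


greatest_common_divisor(79, 42)
= greatest_common_divisor(42, 79 % 42) = greatest_common_divisor(42, 37)
= greatest_common_divisor(37, 42 % 37) = greatest_common_divisor(37, 5)
= greatest_common_divisor(5, 37 % 5) = greatest_common_divisor(5, 2)
= greatest_common_divisor(2, 5 % 2) = greatest_common_divisor(2, 1)
= greatest_common_divisor(1, 2 % 1) = greatest_common_divisor(1, 0)
b == 0, return a = 1


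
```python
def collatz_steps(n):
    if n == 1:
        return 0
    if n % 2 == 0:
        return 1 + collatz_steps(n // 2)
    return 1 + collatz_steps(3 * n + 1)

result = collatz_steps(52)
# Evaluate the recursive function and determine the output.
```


collatz_steps(52)
52 is even -> collatz_steps(26)
26 is even -> collatz_steps(13)
13 is odd -> 3*13+1 = 40 -> collatz_steps(40)
40 is even -> collatz_steps(20)
20 is even -> collatz_steps(10)
10 is even -> collatz_steps(5)
5 is odd -> 3*5+1 = 16 -> collatz_steps(16)
16 is even -> collatz_steps(8)
8 is even -> collatz_steps(4)
4 is even -> collatz_steps(2)
2 is even -> collatz_steps(1)
Reached 1 after 11 steps
= 11


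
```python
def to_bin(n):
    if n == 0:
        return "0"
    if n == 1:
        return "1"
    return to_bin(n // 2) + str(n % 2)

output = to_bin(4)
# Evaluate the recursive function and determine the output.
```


to_bin(4)
= to_bin(2) + "0"
= to_bin(1) + "0" + "0"
= "1" + "0" + "0"
= "100"


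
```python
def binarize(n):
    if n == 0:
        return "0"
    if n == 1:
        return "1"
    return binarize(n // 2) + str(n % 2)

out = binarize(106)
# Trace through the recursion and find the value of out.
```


binarize(106)
= binarize(53) + "0"
= binarize(26) + "1" + "0"
= binarize(13) + "0" + "1" + "0"
= binarize(6) + "1" + "0" + "1" + "0"
= binarize(3) + "0" + "1" + "0" + "1" + "0"
= binarize(1) + "1" + "0" + "1" + "0" + "1" + "0"
= "1" + "1" + "0" + "1" + "0" + "1" + "0"
= "1101010"


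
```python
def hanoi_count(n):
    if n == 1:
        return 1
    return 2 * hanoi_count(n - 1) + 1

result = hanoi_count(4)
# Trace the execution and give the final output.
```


hanoi_count(4)
= 2 * hanoi_count(3) + 1
= 2 * (2 * hanoi_count(2) + 1) + 1
= 2 * (2 * (2 * hanoi_count(1) + 1) + 1) + 1
Now compute bottom-up:
hanoi_count(1) = 1
hanoi_count(2) = 2 * 1 + 1 = 3
hanoi_count(3) = 2 * 3 + 1 = 7
hanoi_count(4) = 2 * 7 + 1 = 15
= 15


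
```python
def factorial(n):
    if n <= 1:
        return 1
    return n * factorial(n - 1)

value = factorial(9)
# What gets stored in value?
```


factorial(9)
= 9 * factorial(8)
= 9 * 8 * factorial(7)
= 9 * 8 * 7 * factorial(6)
= 9 * 8 * 7 * 6 * factorial(5)
= 9 * 8 * 7 * 6 * 5 * factorial(4)
= 9 * 8 * 7 * 6 * 5 * 4 * factorial(3)
= 9 * 8 * 7 * 6 * 5 * 4 * 3 * factorial(2)
= 9 * 8 * 7 * 6 * 5 * 4 * 3 * 2 * factorial(1)
= 9 * 8 * 7 * 6 * 5 * 4 * 3 * 2 * 1
= 362880


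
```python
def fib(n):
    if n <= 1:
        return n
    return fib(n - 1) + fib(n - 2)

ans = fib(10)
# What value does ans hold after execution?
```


fib(10)
= fib(9) + fib(8)
= (fib(8) + fib(7)) + fib(8)
Computing bottom-up: fib(0)=0, fib(1)=1, fib(2)=1, fib(3)=2, fib(4)=3, fib(5)=5, fib(6)=8, fib(7)=13, fib(8)=21, fib(9)=34, fib(10)=55
= 55


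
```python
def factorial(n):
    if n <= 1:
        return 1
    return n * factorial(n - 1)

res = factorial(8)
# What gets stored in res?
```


factorial(8)
= 8 * factorial(7)
= 8 * 7 * factorial(6)
= 8 * 7 * 6 * factorial(5)
= 8 * 7 * 6 * 5 * factorial(4)
= 8 * 7 * 6 * 5 * 4 * factorial(3)
= 8 * 7 * 6 * 5 * 4 * 3 * factorial(2)
= 8 * 7 * 6 * 5 * 4 * 3 * 2 * factorial(1)
= 8 * 7 * 6 * 5 * 4 * 3 * 2 * 1
= 40320


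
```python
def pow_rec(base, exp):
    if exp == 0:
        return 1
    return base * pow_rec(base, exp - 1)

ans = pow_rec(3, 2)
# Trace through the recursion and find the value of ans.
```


pow_rec(3, 2)
= 3 * pow_rec(3, 1)
= 3 * 3 * pow_rec(3, 0)
= 3 * 3 * 1
= 9


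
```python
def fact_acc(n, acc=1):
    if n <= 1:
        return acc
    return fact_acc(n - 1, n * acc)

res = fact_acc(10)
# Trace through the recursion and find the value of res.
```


fact_acc(10, 1)
= fact_acc(9, 10 * 1) = fact_acc(9, 10)
= fact_acc(8, 9 * 10) = fact_acc(8, 90)
= fact_acc(7, 8 * 90) = fact_acc(7, 720)
= fact_acc(6, 7 * 720) = fact_acc(6, 5040)
= fact_acc(5, 6 * 5040) = fact_acc(5, 30240)
= fact_acc(4, 5 * 30240) = fact_acc(4, 151200)
= fact_acc(3, 4 * 151200) = fact_acc(3, 604800)
= fact_acc(2, 3 * 604800) = fact_acc(2, 1814400)
= fact_acc(1, 2 * 1814400) = fact_acc(1, 3628800)
n <= 1, return acc = 3628800


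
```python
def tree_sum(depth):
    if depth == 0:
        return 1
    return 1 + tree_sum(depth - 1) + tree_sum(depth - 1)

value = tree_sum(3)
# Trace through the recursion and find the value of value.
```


tree_sum(3)
= 1 + tree_sum(2) + tree_sum(2)
= 1 + 2 * tree_sum(2)
tree_sum(k) = 2^(k+1) - 1
tree_sum(0) = 1
tree_sum(1) = 3
tree_sum(2) = 7
tree_sum(3) = 15
tree_sum(3) = 2^4 - 1 = 15


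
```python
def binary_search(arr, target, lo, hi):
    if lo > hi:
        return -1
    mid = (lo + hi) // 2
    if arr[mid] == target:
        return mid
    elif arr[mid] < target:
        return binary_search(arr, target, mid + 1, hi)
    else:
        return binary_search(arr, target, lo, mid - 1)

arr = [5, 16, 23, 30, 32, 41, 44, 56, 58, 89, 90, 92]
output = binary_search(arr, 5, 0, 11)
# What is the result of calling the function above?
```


binary_search(arr, 5, 0, 11)
lo=0, hi=11, mid=5, arr[mid]=41
41 > 5, search left half
lo=0, hi=4, mid=2, arr[mid]=23
23 > 5, search left half
lo=0, hi=1, mid=0, arr[mid]=5
arr[0] == 5, found at index 0
= 0


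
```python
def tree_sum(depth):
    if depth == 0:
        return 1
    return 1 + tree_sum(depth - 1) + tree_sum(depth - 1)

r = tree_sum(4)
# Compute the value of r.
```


tree_sum(4)
= 1 + tree_sum(3) + tree_sum(3)
= 1 + 2 * tree_sum(3)
tree_sum(k) = 2^(k+1) - 1
tree_sum(0) = 1
tree_sum(1) = 3
tree_sum(2) = 7
tree_sum(3) = 15
tree_sum(4) = 31
tree_sum(4) = 2^5 - 1 = 31


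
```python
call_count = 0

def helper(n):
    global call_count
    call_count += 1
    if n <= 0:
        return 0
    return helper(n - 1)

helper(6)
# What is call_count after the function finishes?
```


helper(6) calls helper(5) calls ... calls helper(0)
Total calls: 6 + 1 (for base case) = 7


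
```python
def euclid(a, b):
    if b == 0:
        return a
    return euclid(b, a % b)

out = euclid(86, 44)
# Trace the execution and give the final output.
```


euclid(86, 44)
= euclid(44, 86 % 44) = euclid(44, 42)
= euclid(42, 44 % 42) = euclid(42, 2)
= euclid(2, 42 % 2) = euclid(2, 0)
b == 0, return a = 2


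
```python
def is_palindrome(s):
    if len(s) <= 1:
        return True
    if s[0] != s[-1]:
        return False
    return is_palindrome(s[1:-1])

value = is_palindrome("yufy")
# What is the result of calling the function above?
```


is_palindrome("yufy")
"yufy": s[0]='y' == s[-1]='y' -> is_palindrome("uf")
"uf": s[0]='u' != s[-1]='f' -> False
= False


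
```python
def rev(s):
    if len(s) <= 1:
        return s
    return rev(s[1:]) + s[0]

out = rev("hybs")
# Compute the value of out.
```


rev("hybs")
= rev("ybs") + "h"
= rev("bs") + "y" + "h"
= rev("s") + "b" + "y" + "h"
= "s" + "b" + "y" + "h"
= "sbyh"


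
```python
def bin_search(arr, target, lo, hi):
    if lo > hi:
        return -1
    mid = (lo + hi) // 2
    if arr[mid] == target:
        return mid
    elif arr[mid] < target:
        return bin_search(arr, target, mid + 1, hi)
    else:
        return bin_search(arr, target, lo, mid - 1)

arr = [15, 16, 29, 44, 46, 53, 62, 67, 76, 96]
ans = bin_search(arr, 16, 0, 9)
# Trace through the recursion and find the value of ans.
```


bin_search(arr, 16, 0, 9)
lo=0, hi=9, mid=4, arr[mid]=46
46 > 16, search left half
lo=0, hi=3, mid=1, arr[mid]=16
arr[1] == 16, found at index 1
= 1


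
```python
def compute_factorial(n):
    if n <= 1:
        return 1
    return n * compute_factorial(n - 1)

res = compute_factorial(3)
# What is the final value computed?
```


compute_factorial(3)
= 3 * compute_factorial(2)
= 3 * 2 * compute_factorial(1)
= 3 * 2 * 1
= 6


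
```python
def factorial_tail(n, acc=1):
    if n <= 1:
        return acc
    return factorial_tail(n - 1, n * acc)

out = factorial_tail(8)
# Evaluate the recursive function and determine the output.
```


factorial_tail(8, 1)
= factorial_tail(7, 8 * 1) = factorial_tail(7, 8)
= factorial_tail(6, 7 * 8) = factorial_tail(6, 56)
= factorial_tail(5, 6 * 56) = factorial_tail(5, 336)
= factorial_tail(4, 5 * 336) = factorial_tail(4, 1680)
= factorial_tail(3, 4 * 1680) = factorial_tail(3, 6720)
= factorial_tail(2, 3 * 6720) = factorial_tail(2, 20160)
= factorial_tail(1, 2 * 20160) = factorial_tail(1, 40320)
n <= 1, return acc = 40320


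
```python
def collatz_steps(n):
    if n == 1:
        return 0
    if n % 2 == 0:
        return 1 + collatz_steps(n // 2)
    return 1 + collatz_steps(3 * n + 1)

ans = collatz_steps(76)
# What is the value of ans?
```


collatz_steps(76)
76 is even -> collatz_steps(38)
38 is even -> collatz_steps(19)
19 is odd -> 3*19+1 = 58 -> collatz_steps(58)
58 is even -> collatz_steps(29)
29 is odd -> 3*29+1 = 88 -> collatz_steps(88)
88 is even -> collatz_steps(44)
44 is even -> collatz_steps(22)
22 is even -> collatz_steps(11)
11 is odd -> 3*11+1 = 34 -> collatz_steps(34)
34 is even -> collatz_steps(17)
17 is odd -> 3*17+1 = 52 -> collatz_steps(52)
52 is even -> collatz_steps(26)
26 is even -> collatz_steps(13)
13 is odd -> 3*13+1 = 40 -> collatz_steps(40)
40 is even -> collatz_steps(20)
20 is even -> collatz_steps(10)
10 is even -> collatz_steps(5)
5 is odd -> 3*5+1 = 16 -> collatz_steps(16)
16 is even -> collatz_steps(8)
8 is even -> collatz_steps(4)
4 is even -> collatz_steps(2)
2 is even -> collatz_steps(1)
Reached 1 after 22 steps
= 22


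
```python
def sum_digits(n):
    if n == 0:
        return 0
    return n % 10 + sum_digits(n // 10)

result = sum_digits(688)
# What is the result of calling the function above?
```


sum_digits(688)
= 8 + sum_digits(68)
= 8 + 8 + sum_digits(6)
= 8 + 8 + 6 + sum_digits(0)
= 8 + 8 + 6 + 0
= 22


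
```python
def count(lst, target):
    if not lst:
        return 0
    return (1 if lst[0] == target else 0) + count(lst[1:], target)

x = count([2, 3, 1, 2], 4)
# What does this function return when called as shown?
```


count([2, 3, 1, 2], 4)
lst[0]=2 != 4: 0 + count([3, 1, 2], 4)
lst[0]=3 != 4: 0 + count([1, 2], 4)
lst[0]=1 != 4: 0 + count([2], 4)
lst[0]=2 != 4: 0 + count([], 4)
= 0


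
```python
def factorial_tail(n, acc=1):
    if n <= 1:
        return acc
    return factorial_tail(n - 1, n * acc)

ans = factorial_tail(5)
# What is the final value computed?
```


factorial_tail(5, 1)
= factorial_tail(4, 5 * 1) = factorial_tail(4, 5)
= factorial_tail(3, 4 * 5) = factorial_tail(3, 20)
= factorial_tail(2, 3 * 20) = factorial_tail(2, 60)
= factorial_tail(1, 2 * 60) = factorial_tail(1, 120)
n <= 1, return acc = 120


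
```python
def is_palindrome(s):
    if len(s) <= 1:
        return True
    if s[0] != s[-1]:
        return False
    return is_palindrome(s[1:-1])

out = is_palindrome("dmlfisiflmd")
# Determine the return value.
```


is_palindrome("dmlfisiflmd")
"dmlfisiflmd": s[0]='d' == s[-1]='d' -> is_palindrome("mlfisiflm")
"mlfisiflm": s[0]='m' == s[-1]='m' -> is_palindrome("lfisifl")
"lfisifl": s[0]='l' == s[-1]='l' -> is_palindrome("fisif")
"fisif": s[0]='f' == s[-1]='f' -> is_palindrome("isi")
"isi": s[0]='i' == s[-1]='i' -> is_palindrome("s")
"s": len <= 1 -> True
= True


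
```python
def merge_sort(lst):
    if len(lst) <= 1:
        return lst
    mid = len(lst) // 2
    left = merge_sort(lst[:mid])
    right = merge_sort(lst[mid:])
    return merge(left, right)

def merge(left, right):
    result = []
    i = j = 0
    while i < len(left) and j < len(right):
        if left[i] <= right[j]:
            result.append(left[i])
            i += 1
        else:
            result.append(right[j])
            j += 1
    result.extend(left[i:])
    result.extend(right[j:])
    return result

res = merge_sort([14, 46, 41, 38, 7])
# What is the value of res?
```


merge_sort([14, 46, 41, 38, 7])
Split into [14, 46] and [41, 38, 7]
Left sorted: [14, 46]
Right sorted: [7, 38, 41]
Merge [14, 46] and [7, 38, 41]
= [7, 14, 38, 41, 46]
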